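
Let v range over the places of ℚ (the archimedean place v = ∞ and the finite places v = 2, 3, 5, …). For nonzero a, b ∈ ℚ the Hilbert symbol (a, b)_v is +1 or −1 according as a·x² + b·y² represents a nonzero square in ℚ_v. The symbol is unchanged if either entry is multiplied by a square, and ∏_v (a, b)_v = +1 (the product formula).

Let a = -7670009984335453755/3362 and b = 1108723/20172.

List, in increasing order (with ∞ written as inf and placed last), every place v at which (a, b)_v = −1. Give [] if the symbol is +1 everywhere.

[11, 13, 17, 29]

(a, b) ≡ (-48644310, 561) mod (ℚ^×)²; places V = {2, 3, 5, 7, 11, 13, 17, 23, 29, 41, ∞}.
(a,b)_2: α=-1, β=-2; u≡5, v≡1 (mod 8); ε(u)ε(v)=0·0, αω(v)=-1·0, βω(u)=-2·1; sum ≡ 0  ⇒  +1.
(a,b)_3: α=3, u≡2; β=-1, v≡1 (mod 3); (2|3)=-1, (1|3)=+1; sign (−1)^1·-1^-1·+1^3 = +1.
(a,b)_23: α=1, u≡1; β=0, v≡8 (mod 23); (1|23)=+1, (8|23)=+1; sign (−1)^0·+1^0·+1^1 = +1.
(a,b)_5: α=1, u≡2; β=0, v≡4 (mod 5); (2|5)=-1, (4|5)=+1; sign (−1)^0·-1^0·+1^1 = +1.
(a,b)_11: α=5, u≡7; β=3, v≡7 (mod 11); (7|11)=-1, (7|11)=-1; sign (−1)^1·-1^3·-1^5 = -1.
(a,b)_7: α=2, u≡3; β=2, v≡2 (mod 7); (3|7)=-1, (2|7)=+1; sign (−1)^0·-1^2·+1^2 = +1.
(a,b)_∞: sgn(-48644310)=−, sgn(561)=+, so +1.
(a,b)_17: α=3, u≡12; β=1, v≡16 (mod 17); (12|17)=-1, (16|17)=+1; sign (−1)^0·-1^1·+1^3 = -1.
(a,b)_41: α=-2, u≡22; β=-2, v≡24 (mod 41); (22|41)=-1, (24|41)=-1; sign (−1)^0·-1^-2·-1^-2 = +1.
(a,b)_13: α=3, u≡6; β=0, v≡2 (mod 13); (6|13)=-1, (2|13)=-1; sign (−1)^0·-1^0·-1^3 = -1.
(a,b)_29: α=1, u≡28; β=0, v≡27 (mod 29); (28|29)=+1, (27|29)=-1; sign (−1)^0·+1^0·-1^1 = -1.
Ram(-48644310, 561) = {11, 13, 17, 29}; no ℚ_11-point on the conic.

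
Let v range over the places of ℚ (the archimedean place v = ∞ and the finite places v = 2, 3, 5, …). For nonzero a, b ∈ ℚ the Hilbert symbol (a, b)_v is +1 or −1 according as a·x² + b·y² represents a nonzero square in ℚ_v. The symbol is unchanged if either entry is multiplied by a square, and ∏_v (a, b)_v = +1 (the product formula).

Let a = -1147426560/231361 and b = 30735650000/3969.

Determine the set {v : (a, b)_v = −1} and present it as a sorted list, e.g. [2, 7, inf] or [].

Mod squares: a ≡ -55335, b ≡ 3073565. Check v ∈ {∞, 2, 3, 5, 7, 11, 13, 17, 29, 31, 37, 41, 47}.
v=37: a=37^-2·(≡20), b=37^0·(≡12) mod 37; (20|37)=-1, (12|37)=+1; (−1)^{-2·0·18}·(-1)^0·(+1)^-2 = +1.
v=5: a=5^1·(≡3), b=5^5·(≡2) mod 5; (3|5)=-1, (2|5)=-1; (−1)^{1·5·2}·(-1)^5·(-1)^1 = +1.
v=2: v_2(a)=8, v_2(b)=4; units ≡ 1, 5 (mod 8); ε·ε+αω+βω = 0·0+8·1+4·0 ≡ 0  ⇒  (a,b)_2 = +1.
v=41: a=41^0·(≡34), b=41^1·(≡29) mod 41; (34|41)=-1, (29|41)=-1; (−1)^{0·1·20}·(-1)^1·(-1)^0 = -1.
v=11: a=11^0·(≡8), b=11^1·(≡9) mod 11; (8|11)=-1, (9|11)=+1; (−1)^{0·1·5}·(-1)^1·(+1)^0 = -1.
v=∞: -55335 < 0 and 3073565 > 0  ⇒  (a,b)_∞ = +1.
v=17: a=17^1·(≡4), b=17^0·(≡8) mod 17; (4|17)=+1, (8|17)=+1; (−1)^{1·0·8}·(+1)^0·(+1)^1 = +1.
v=13: a=13^-2·(≡8), b=13^0·(≡4) mod 13; (8|13)=-1, (4|13)=+1; (−1)^{-2·0·6}·(-1)^0·(+1)^-2 = +1.
v=3: a=3^5·(≡2), b=3^-4·(≡2) mod 3; (2|3)=-1, (2|3)=-1; (−1)^{5·-4·1}·(-1)^-4·(-1)^5 = -1.
v=7: a=7^1·(≡6), b=7^-2·(≡5) mod 7; (6|7)=-1, (5|7)=-1; (−1)^{1·-2·3}·(-1)^-2·(-1)^1 = -1.
v=47: a=47^0·(≡26), b=47^1·(≡4) mod 47; (26|47)=-1, (4|47)=+1; (−1)^{0·1·23}·(-1)^1·(+1)^0 = -1.
v=31: a=31^1·(≡30), b=31^0·(≡20) mod 31; (30|31)=-1, (20|31)=+1; (−1)^{1·0·15}·(-1)^0·(+1)^1 = +1.
v=29: a=29^0·(≡3), b=29^1·(≡2) mod 29; (3|29)=-1, (2|29)=-1; (−1)^{0·1·14}·(-1)^1·(-1)^0 = -1.
|Ram(-55335, 3073565)| = 6, even; anisotropic at {3, 7, 11, 29, 41, 47}.

[3, 7, 11, 29, 41, 47]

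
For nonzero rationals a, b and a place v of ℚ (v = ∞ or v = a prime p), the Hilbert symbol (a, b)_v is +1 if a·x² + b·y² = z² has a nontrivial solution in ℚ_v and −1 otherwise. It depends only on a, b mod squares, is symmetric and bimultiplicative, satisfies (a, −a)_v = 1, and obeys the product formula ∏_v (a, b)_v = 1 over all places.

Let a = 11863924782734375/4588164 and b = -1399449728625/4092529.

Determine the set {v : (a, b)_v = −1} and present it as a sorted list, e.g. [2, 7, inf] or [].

(a, b) ≡ (95, -3705) mod (ℚ^×)²; places V = {2, 3, 5, 7, 13, 17, 19, 23, ∞}.
(a,b)_∞: sgn(95)=+, sgn(-3705)=−, so +1.
(a,b)_3: α=-4, u≡2; β=1, v≡1 (mod 3); (2|3)=-1, (1|3)=+1; sign (−1)^0·-1^1·+1^-4 = -1.
(a,b)_7: α=-2, u≡2; β=-2, v≡6 (mod 7); (2|7)=+1, (6|7)=-1; sign (−1)^0·+1^-2·-1^-2 = +1.
(a,b)_5: α=7, u≡1; β=3, v≡4 (mod 5); (1|5)=+1, (4|5)=+1; sign (−1)^0·+1^3·+1^7 = +1.
(a,b)_17: α=-2, u≡11; β=-4, v≡9 (mod 17); (11|17)=-1, (9|17)=+1; sign (−1)^0·-1^-4·+1^-2 = +1.
(a,b)_13: α=4, u≡3; β=5, v≡9 (mod 13); (3|13)=+1, (9|13)=+1; sign (−1)^0·+1^5·+1^4 = +1.
(a,b)_19: α=1, u≡1; β=1, v≡15 (mod 19); (1|19)=+1, (15|19)=-1; sign (−1)^1·+1^1·-1^1 = +1.
(a,b)_2: α=-2, β=0; u≡7, v≡7 (mod 8); ε(u)ε(v)=1·1, αω(v)=-2·0, βω(u)=0·0; sum ≡ 1  ⇒  -1.
(a,b)_23: α=4, u≡2; β=2, v≡20 (mod 23); (2|23)=+1, (20|23)=-1; sign (−1)^0·+1^2·-1^4 = +1.
(95, -3705 / ℚ) ramifies at {2, 3}: a division algebra.

[2, 3]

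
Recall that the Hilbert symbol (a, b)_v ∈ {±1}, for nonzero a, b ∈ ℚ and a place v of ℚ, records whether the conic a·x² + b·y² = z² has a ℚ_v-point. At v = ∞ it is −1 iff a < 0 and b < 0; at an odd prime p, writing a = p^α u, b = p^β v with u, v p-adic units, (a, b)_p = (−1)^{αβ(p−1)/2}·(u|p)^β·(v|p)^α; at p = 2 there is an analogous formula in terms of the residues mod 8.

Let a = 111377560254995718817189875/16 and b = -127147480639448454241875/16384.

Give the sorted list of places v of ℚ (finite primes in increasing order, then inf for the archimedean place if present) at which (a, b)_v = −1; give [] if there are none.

[5, 13, 19, 23, 41, 43]

(a, b) ≡ (10987795, -10015603) mod (ℚ^×)²; places V = {2, 3, 5, 7, 13, 19, 23, 31, 41, 43, ∞}.
(a,b)_3: α=2, u≡1; β=2, v≡2 (mod 3); (1|3)=+1, (2|3)=-1; sign (−1)^0·+1^2·-1^2 = +1.
(a,b)_7: α=3, u≡3; β=4, v≡4 (mod 7); (3|7)=-1, (4|7)=+1; sign (−1)^0·-1^4·+1^3 = +1.
(a,b)_19: α=1, u≡14; β=1, v≡3 (mod 19); (14|19)=-1, (3|19)=-1; sign (−1)^1·-1^1·-1^1 = -1.
(a,b)_13: α=1, u≡2; β=1, v≡9 (mod 13); (2|13)=-1, (9|13)=+1; sign (−1)^0·-1^1·+1^1 = -1.
(a,b)_41: α=1, u≡6; β=1, v≡4 (mod 41); (6|41)=-1, (4|41)=+1; sign (−1)^0·-1^1·+1^1 = -1.
(a,b)_5: α=3, u≡4; β=4, v≡2 (mod 5); (4|5)=+1, (2|5)=-1; sign (−1)^0·+1^4·-1^3 = -1.
(a,b)_2: α=-4, β=-14; u≡3, v≡5 (mod 8); ε(u)ε(v)=1·0, αω(v)=-4·1, βω(u)=-14·1; sum ≡ 0  ⇒  +1.
(a,b)_31: α=3, u≡11; β=2, v≡25 (mod 31); (11|31)=-1, (25|31)=+1; sign (−1)^0·-1^2·+1^3 = +1.
(a,b)_∞: sgn(10987795)=+, sgn(-10015603)=−, so +1.
(a,b)_23: α=4, u≡11; β=3, v≡11 (mod 23); (11|23)=-1, (11|23)=-1; sign (−1)^0·-1^3·-1^4 = -1.
(a,b)_43: α=4, u≡27; β=3, v≡23 (mod 43); (27|43)=-1, (23|43)=+1; sign (−1)^0·-1^3·+1^4 = -1.
Ram(10987795, -10015603) = {5, 13, 19, 23, 41, 43}; no ℚ_5-point on the conic.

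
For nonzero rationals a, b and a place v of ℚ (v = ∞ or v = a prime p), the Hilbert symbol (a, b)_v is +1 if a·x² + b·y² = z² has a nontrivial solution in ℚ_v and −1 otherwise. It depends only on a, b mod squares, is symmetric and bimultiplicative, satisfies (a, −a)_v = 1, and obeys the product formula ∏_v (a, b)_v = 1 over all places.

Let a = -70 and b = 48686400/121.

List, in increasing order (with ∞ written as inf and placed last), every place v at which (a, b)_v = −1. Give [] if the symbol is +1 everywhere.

(a, b) ≡ (-70, 69) mod (ℚ^×)²; places V = {2, 3, 5, 7, 11, 23, ∞}.
(a,b)_5: α=1, u≡1; β=2, v≡1 (mod 5); (1|5)=+1, (1|5)=+1; sign (−1)^0·+1^2·+1^1 = +1.
(a,b)_2: α=1, β=6; u≡5, v≡5 (mod 8); ε(u)ε(v)=0·0, αω(v)=1·1, βω(u)=6·1; sum ≡ 1  ⇒  -1.
(a,b)_∞: sgn(-70)=−, sgn(69)=+, so +1.
(a,b)_3: α=0, u≡2; β=3, v≡2 (mod 3); (2|3)=-1, (2|3)=-1; sign (−1)^0·-1^3·-1^0 = -1.
(a,b)_11: α=0, u≡7; β=-2, v≡4 (mod 11); (7|11)=-1, (4|11)=+1; sign (−1)^0·-1^-2·+1^0 = +1.
(a,b)_7: α=1, u≡4; β=2, v≡3 (mod 7); (4|7)=+1, (3|7)=-1; sign (−1)^0·+1^2·-1^1 = -1.
(a,b)_23: α=0, u≡22; β=1, v≡3 (mod 23); (22|23)=-1, (3|23)=+1; sign (−1)^0·-1^1·+1^0 = -1.
|Ram(-70, 69)| = 4, even; anisotropic at {2, 3, 7, 23}.

[2, 3, 7, 23]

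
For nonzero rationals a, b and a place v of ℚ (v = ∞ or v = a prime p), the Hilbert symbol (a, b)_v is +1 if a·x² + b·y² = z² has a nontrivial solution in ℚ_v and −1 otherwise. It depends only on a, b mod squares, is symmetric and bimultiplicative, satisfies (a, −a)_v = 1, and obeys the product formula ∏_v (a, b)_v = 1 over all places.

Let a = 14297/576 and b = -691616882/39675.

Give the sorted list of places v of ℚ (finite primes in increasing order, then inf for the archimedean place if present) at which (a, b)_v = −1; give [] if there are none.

(a, b) ≡ (17, -59334) mod (ℚ^×)²; places V = {2, 3, 5, 11, 17, 23, 29, 31, ∞}.
(a,b)_23: α=0, u≡14; β=-2, v≡3 (mod 23); (14|23)=-1, (3|23)=+1; sign (−1)^0·-1^-2·+1^0 = +1.
(a,b)_11: α=0, u≡2; β=3, v≡2 (mod 11); (2|11)=-1, (2|11)=-1; sign (−1)^0·-1^3·-1^0 = -1.
(a,b)_2: α=-6, β=1; u≡1, v≡5 (mod 8); ε(u)ε(v)=0·0, αω(v)=-6·1, βω(u)=1·0; sum ≡ 0  ⇒  +1.
(a,b)_29: α=2, u≡3; β=1, v≡25 (mod 29); (3|29)=-1, (25|29)=+1; sign (−1)^0·-1^1·+1^2 = -1.
(a,b)_∞: sgn(17)=+, sgn(-59334)=−, so +1.
(a,b)_3: α=-2, u≡2; β=-1, v≡1 (mod 3); (2|3)=-1, (1|3)=+1; sign (−1)^0·-1^-1·+1^-2 = -1.
(a,b)_5: α=0, u≡2; β=-2, v≡4 (mod 5); (2|5)=-1, (4|5)=+1; sign (−1)^0·-1^-2·+1^0 = +1.
(a,b)_31: α=0, u≡21; β=1, v≡16 (mod 31); (21|31)=-1, (16|31)=+1; sign (−1)^0·-1^1·+1^0 = -1.
(a,b)_17: α=1, u≡13; β=2, v≡16 (mod 17); (13|17)=+1, (16|17)=+1; sign (−1)^0·+1^2·+1^1 = +1.
|Ram(17, -59334)| = 4, even; anisotropic at {3, 11, 29, 31}.

[3, 11, 29, 31]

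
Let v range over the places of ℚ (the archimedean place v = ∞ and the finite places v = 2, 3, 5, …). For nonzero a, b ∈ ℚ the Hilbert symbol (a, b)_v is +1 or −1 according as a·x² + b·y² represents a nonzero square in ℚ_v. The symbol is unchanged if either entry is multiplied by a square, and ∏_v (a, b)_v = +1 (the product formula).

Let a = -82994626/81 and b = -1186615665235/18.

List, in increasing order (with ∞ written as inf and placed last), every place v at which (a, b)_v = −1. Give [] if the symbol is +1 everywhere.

[2, 7, 13, 19, 23, 37, 43, inf]

(a, b) ≡ (-685906, -19613482070) mod (ℚ^×)²; places V = {2, 3, 5, 7, 11, 13, 19, 23, 31, 37, 43, ∞}.
(a,b)_13: α=1, u≡11; β=1, v≡3 (mod 13); (11|13)=-1, (3|13)=+1; sign (−1)^0·-1^1·+1^1 = -1.
(a,b)_3: α=-4, u≡2; β=-2, v≡1 (mod 3); (2|3)=-1, (1|3)=+1; sign (−1)^0·-1^-2·+1^-4 = +1.
(a,b)_∞: sgn(-685906)=−, sgn(-19613482070)=−, so -1.
(a,b)_43: α=0, u≡5; β=1, v≡10 (mod 43); (5|43)=-1, (10|43)=+1; sign (−1)^0·-1^1·+1^0 = -1.
(a,b)_11: α=2, u≡8; β=2, v≡9 (mod 11); (8|11)=-1, (9|11)=+1; sign (−1)^0·-1^2·+1^2 = +1.
(a,b)_23: α=1, u≡16; β=1, v≡9 (mod 23); (16|23)=+1, (9|23)=+1; sign (−1)^1·+1^1·+1^1 = -1.
(a,b)_37: α=1, u≡25; β=1, v≡14 (mod 37); (25|37)=+1, (14|37)=-1; sign (−1)^0·+1^1·-1^1 = -1.
(a,b)_31: α=1, u≡2; β=1, v≡12 (mod 31); (2|31)=+1, (12|31)=-1; sign (−1)^1·+1^1·-1^1 = +1.
(a,b)_19: α=0, u≡3; β=1, v≡8 (mod 19); (3|19)=-1, (8|19)=-1; sign (−1)^0·-1^1·-1^0 = -1.
(a,b)_7: α=0, u≡5; β=1, v≡3 (mod 7); (5|7)=-1, (3|7)=-1; sign (−1)^0·-1^1·-1^0 = -1.
(a,b)_5: α=0, u≡4; β=1, v≡1 (mod 5); (4|5)=+1, (1|5)=+1; sign (−1)^0·+1^1·+1^0 = +1.
(a,b)_2: α=1, β=-1; u≡7, v≡5 (mod 8); ε(u)ε(v)=1·0, αω(v)=1·1, βω(u)=-1·0; sum ≡ 1  ⇒  -1.
|Ram(-685906, -19613482070)| = 8, even; anisotropic at {2, 7, 13, 19, 23, 37, 43, ∞}.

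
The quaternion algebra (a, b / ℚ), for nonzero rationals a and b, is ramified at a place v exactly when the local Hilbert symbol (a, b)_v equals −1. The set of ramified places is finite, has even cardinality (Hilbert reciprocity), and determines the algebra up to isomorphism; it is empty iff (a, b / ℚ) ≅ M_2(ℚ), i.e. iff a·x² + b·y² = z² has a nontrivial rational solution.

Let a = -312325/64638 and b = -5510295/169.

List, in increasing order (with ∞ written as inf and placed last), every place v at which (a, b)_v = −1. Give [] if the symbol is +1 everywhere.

(a, b) ≡ (-10374, -255) mod (ℚ^×)²; places V = {2, 3, 5, 7, 13, 17, 19, 31, ∞}.
(a,b)_5: α=2, u≡4; β=1, v≡4 (mod 5); (4|5)=+1, (4|5)=+1; sign (−1)^0·+1^1·+1^2 = +1.
(a,b)_17: α=0, u≡4; β=1, v≡13 (mod 17); (4|17)=+1, (13|17)=+1; sign (−1)^0·+1^1·+1^0 = +1.
(a,b)_7: α=-1, u≡1; β=4, v≡1 (mod 7); (1|7)=+1, (1|7)=+1; sign (−1)^0·+1^4·+1^-1 = +1.
(a,b)_19: α=-1, u≡16; β=0, v≡5 (mod 19); (16|19)=+1, (5|19)=+1; sign (−1)^0·+1^0·+1^-1 = +1.
(a,b)_13: α=1, u≡6; β=-2, v≡2 (mod 13); (6|13)=-1, (2|13)=-1; sign (−1)^0·-1^-2·-1^1 = -1.
(a,b)_∞: sgn(-10374)=−, sgn(-255)=−, so -1.
(a,b)_2: α=-1, β=0; u≡5, v≡1 (mod 8); ε(u)ε(v)=0·0, αω(v)=-1·0, βω(u)=0·1; sum ≡ 0  ⇒  +1.
(a,b)_3: α=-5, u≡1; β=3, v≡2 (mod 3); (1|3)=+1, (2|3)=-1; sign (−1)^1·+1^3·-1^-5 = +1.
(a,b)_31: α=2, u≡26; β=0, v≡30 (mod 31); (26|31)=-1, (30|31)=-1; sign (−1)^0·-1^0·-1^2 = +1.
(-10374, -255 / ℚ) ramifies at {13, ∞}: a division algebra.

[13, inf]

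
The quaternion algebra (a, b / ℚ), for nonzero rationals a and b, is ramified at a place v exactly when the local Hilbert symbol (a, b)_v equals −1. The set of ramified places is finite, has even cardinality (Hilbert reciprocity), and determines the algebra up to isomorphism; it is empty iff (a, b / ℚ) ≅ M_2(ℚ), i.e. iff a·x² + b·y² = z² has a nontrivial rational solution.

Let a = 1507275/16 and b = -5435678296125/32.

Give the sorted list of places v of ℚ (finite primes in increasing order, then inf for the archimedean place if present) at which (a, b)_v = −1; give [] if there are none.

[3, 7]

(a, b) ≡ (6699, -9690) mod (ℚ^×)²; places V = {2, 3, 5, 7, 11, 17, 19, 29, ∞}.
(a,b)_19: α=0, u≡11; β=1, v≡18 (mod 19); (11|19)=+1, (18|19)=-1; sign (−1)^0·+1^1·-1^0 = +1.
(a,b)_5: α=2, u≡1; β=3, v≡3 (mod 5); (1|5)=+1, (3|5)=-1; sign (−1)^0·+1^3·-1^2 = +1.
(a,b)_3: α=3, u≡1; β=3, v≡1 (mod 3); (1|3)=+1, (1|3)=+1; sign (−1)^1·+1^3·+1^3 = -1.
(a,b)_11: α=1, u≡4; β=2, v≡9 (mod 11); (4|11)=+1, (9|11)=+1; sign (−1)^0·+1^2·+1^1 = +1.
(a,b)_∞: sgn(6699)=+, sgn(-9690)=−, so +1.
(a,b)_7: α=1, u≡6; β=2, v≡3 (mod 7); (6|7)=-1, (3|7)=-1; sign (−1)^0·-1^2·-1^1 = -1.
(a,b)_17: α=0, u≡13; β=1, v≡1 (mod 17); (13|17)=+1, (1|17)=+1; sign (−1)^0·+1^1·+1^0 = +1.
(a,b)_29: α=1, u≡24; β=2, v≡22 (mod 29); (24|29)=+1, (22|29)=+1; sign (−1)^0·+1^2·+1^1 = +1.
(a,b)_2: α=-4, β=-5; u≡3, v≡3 (mod 8); ε(u)ε(v)=1·1, αω(v)=-4·1, βω(u)=-5·1; sum ≡ 0  ⇒  +1.
Ram(6699, -9690) = {3, 7}; no ℚ_3-point on the conic.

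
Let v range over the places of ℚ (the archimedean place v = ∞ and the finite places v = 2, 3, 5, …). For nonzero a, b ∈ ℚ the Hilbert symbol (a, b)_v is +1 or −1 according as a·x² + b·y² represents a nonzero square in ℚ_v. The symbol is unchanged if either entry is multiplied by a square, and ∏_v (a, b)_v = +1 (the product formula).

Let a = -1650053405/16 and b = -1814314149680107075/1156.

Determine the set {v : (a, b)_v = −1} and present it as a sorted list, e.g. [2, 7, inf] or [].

Mod squares: a ≡ -13636805, b ≡ -43. Check v ∈ {∞, 2, 5, 7, 11, 13, 17, 41, 43}.
v=5: a=5^1·(≡4), b=5^2·(≡2) mod 5; (4|5)=+1, (2|5)=-1; (−1)^{1·2·2}·(+1)^2·(-1)^1 = -1.
v=∞: -13636805 < 0 and -43 < 0  ⇒  (a,b)_∞ = -1.
v=41: a=41^1·(≡17), b=41^2·(≡16) mod 41; (17|41)=-1, (16|41)=+1; (−1)^{1·2·20}·(-1)^2·(+1)^1 = +1.
v=43: a=43^1·(≡5), b=43^1·(≡28) mod 43; (5|43)=-1, (28|43)=-1; (−1)^{1·1·21}·(-1)^1·(-1)^1 = -1.
v=17: a=17^1·(≡6), b=17^-2·(≡15) mod 17; (6|17)=-1, (15|17)=+1; (−1)^{1·-2·8}·(-1)^-2·(+1)^1 = +1.
v=11: a=11^2·(≡1), b=11^4·(≡9) mod 11; (1|11)=+1, (9|11)=+1; (−1)^{2·4·5}·(+1)^4·(+1)^2 = +1.
v=7: a=7^1·(≡6), b=7^4·(≡5) mod 7; (6|7)=-1, (5|7)=-1; (−1)^{1·4·3}·(-1)^4·(-1)^1 = -1.
v=2: v_2(a)=-4, v_2(b)=-2; units ≡ 3, 5 (mod 8); ε·ε+αω+βω = 1·0+-4·1+-2·1 ≡ 0  ⇒  (a,b)_2 = +1.
v=13: a=13^1·(≡6), b=13^4·(≡10) mod 13; (6|13)=-1, (10|13)=+1; (−1)^{1·4·6}·(-1)^4·(+1)^1 = +1.
|Ram(-13636805, -43)| = 4, even; anisotropic at {5, 7, 43, ∞}.

[5, 7, 43, inf]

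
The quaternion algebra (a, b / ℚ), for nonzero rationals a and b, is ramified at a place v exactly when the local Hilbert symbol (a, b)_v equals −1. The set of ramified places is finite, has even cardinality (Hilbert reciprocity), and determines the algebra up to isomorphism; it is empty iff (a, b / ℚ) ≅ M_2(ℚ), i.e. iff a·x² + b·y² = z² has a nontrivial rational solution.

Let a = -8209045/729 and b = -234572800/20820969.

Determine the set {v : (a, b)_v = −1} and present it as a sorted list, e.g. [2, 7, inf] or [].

[5, 11, 13, 19, 23, inf]

Mod squares: a ≡ -28405, b ≡ -187. Check v ∈ {∞, 2, 3, 5, 7, 11, 13, 17, 19, 23}.
v=2: v_2(a)=0, v_2(b)=10; units ≡ 3, 5 (mod 8); ε·ε+αω+βω = 1·0+0·1+10·1 ≡ 0  ⇒  (a,b)_2 = +1.
v=19: a=19^1·(≡17), b=19^0·(≡13) mod 19; (17|19)=+1, (13|19)=-1; (−1)^{1·0·9}·(+1)^0·(-1)^1 = -1.
v=17: a=17^2·(≡16), b=17^1·(≡5) mod 17; (16|17)=+1, (5|17)=-1; (−1)^{2·1·8}·(+1)^1·(-1)^2 = +1.
v=3: a=3^-6·(≡2), b=3^-6·(≡2) mod 3; (2|3)=-1, (2|3)=-1; (−1)^{-6·-6·1}·(-1)^-6·(-1)^-6 = +1.
v=∞: -28405 < 0 and -187 < 0  ⇒  (a,b)_∞ = -1.
v=5: a=5^1·(≡4), b=5^2·(≡2) mod 5; (4|5)=+1, (2|5)=-1; (−1)^{1·2·2}·(+1)^2·(-1)^1 = -1.
v=23: a=23^1·(≡10), b=23^0·(≡5) mod 23; (10|23)=-1, (5|23)=-1; (−1)^{1·0·11}·(-1)^0·(-1)^1 = -1.
v=11: a=11^0·(≡8), b=11^1·(≡5) mod 11; (8|11)=-1, (5|11)=+1; (−1)^{0·1·5}·(-1)^1·(+1)^0 = -1.
v=7: a=7^0·(≡2), b=7^2·(≡2) mod 7; (2|7)=+1, (2|7)=+1; (−1)^{0·2·3}·(+1)^2·(+1)^0 = +1.
v=13: a=13^1·(≡10), b=13^-4·(≡6) mod 13; (10|13)=+1, (6|13)=-1; (−1)^{1·-4·6}·(+1)^-4·(-1)^1 = -1.
(-28405, -187 / ℚ) ramifies at {5, 11, 13, 19, 23, ∞}: a division algebra.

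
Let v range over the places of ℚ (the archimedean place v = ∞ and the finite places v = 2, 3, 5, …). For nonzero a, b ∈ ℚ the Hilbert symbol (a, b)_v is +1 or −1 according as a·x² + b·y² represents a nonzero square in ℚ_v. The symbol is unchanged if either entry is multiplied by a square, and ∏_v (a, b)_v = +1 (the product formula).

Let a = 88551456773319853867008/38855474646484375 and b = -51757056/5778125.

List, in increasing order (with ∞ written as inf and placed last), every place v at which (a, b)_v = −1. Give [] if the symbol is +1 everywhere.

(a, b) ≡ (4290, -195) mod (ℚ^×)²; places V = {2, 3, 5, 7, 11, 13, 23, 31, 43, ∞}.
(a,b)_13: α=3, u≡6; β=1, v≡8 (mod 13); (6|13)=-1, (8|13)=-1; sign (−1)^0·-1^1·-1^3 = +1.
(a,b)_7: α=2, u≡5; β=0, v≡2 (mod 7); (5|7)=-1, (2|7)=+1; sign (−1)^0·-1^0·+1^2 = +1.
(a,b)_43: α=-4, u≡18; β=-2, v≡26 (mod 43); (18|43)=-1, (26|43)=-1; sign (−1)^0·-1^-2·-1^-4 = +1.
(a,b)_2: α=29, β=14; u≡1, v≡5 (mod 8); ε(u)ε(v)=0·0, αω(v)=29·1, βω(u)=14·0; sum ≡ 1  ⇒  -1.
(a,b)_31: α=2, u≡30; β=0, v≡12 (mod 31); (30|31)=-1, (12|31)=-1; sign (−1)^0·-1^0·-1^2 = +1.
(a,b)_23: α=-2, u≡18; β=0, v≡16 (mod 23); (18|23)=+1, (16|23)=+1; sign (−1)^0·+1^0·+1^-2 = +1.
(a,b)_3: α=13, u≡2; β=5, v≡1 (mod 3); (2|3)=-1, (1|3)=+1; sign (−1)^1·-1^5·+1^13 = +1.
(a,b)_11: α=-1, u≡9; β=0, v≡1 (mod 11); (9|11)=+1, (1|11)=+1; sign (−1)^0·+1^0·+1^-1 = +1.
(a,b)_5: α=-9, u≡2; β=-5, v≡1 (mod 5); (2|5)=-1, (1|5)=+1; sign (−1)^0·-1^-5·+1^-9 = -1.
(a,b)_∞: sgn(4290)=+, sgn(-195)=−, so +1.
(4290, -195 / ℚ) ramifies at {2, 5}: a division algebra.

[2, 5]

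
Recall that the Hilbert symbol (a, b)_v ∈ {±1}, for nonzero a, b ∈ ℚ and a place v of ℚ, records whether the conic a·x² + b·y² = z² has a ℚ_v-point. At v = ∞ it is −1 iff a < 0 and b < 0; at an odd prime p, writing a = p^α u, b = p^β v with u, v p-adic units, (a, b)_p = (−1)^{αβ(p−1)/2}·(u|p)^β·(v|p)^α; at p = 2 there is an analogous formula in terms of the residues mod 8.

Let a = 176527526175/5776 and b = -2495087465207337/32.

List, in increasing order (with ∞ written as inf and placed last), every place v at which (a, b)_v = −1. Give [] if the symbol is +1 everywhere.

[2, 7]

Mod squares: a ≡ 87, b ≡ -546. Check v ∈ {∞, 2, 3, 5, 7, 11, 13, 19, 29}.
v=29: a=29^1·(≡21), b=29^2·(≡5) mod 29; (21|29)=-1, (5|29)=+1; (−1)^{1·2·14}·(-1)^2·(+1)^1 = +1.
v=∞: 87 > 0 and -546 < 0  ⇒  (a,b)_∞ = +1.
v=5: a=5^2·(≡2), b=5^0·(≡4) mod 5; (2|5)=-1, (4|5)=+1; (−1)^{2·0·2}·(-1)^0·(+1)^2 = +1.
v=13: a=13^2·(≡3), b=13^3·(≡4) mod 13; (3|13)=+1, (4|13)=+1; (−1)^{2·3·6}·(+1)^3·(+1)^2 = +1.
v=19: a=19^-2·(≡11), b=19^0·(≡1) mod 19; (11|19)=+1, (1|19)=+1; (−1)^{-2·0·9}·(+1)^0·(+1)^-2 = +1.
v=7: a=7^2·(≡5), b=7^1·(≡5) mod 7; (5|7)=-1, (5|7)=-1; (−1)^{2·1·3}·(-1)^1·(-1)^2 = -1.
v=2: v_2(a)=-4, v_2(b)=-5; units ≡ 7, 7 (mod 8); ε·ε+αω+βω = 1·1+-4·0+-5·0 ≡ 1  ⇒  (a,b)_2 = -1.
v=3: a=3^5·(≡2), b=3^13·(≡1) mod 3; (2|3)=-1, (1|3)=+1; (−1)^{5·13·1}·(-1)^13·(+1)^5 = +1.
v=11: a=11^2·(≡2), b=11^2·(≡3) mod 11; (2|11)=-1, (3|11)=+1; (−1)^{2·2·5}·(-1)^2·(+1)^2 = +1.
|Ram(87, -546)| = 2, even; anisotropic at {2, 7}.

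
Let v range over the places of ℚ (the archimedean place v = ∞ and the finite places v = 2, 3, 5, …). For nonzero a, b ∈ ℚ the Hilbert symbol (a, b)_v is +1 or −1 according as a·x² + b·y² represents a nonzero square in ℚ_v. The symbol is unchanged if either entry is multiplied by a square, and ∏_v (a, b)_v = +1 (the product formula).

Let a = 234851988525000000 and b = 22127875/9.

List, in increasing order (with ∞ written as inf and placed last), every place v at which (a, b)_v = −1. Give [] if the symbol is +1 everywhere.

(a, b) ≡ (4389, 7315) mod (ℚ^×)²; places V = {2, 3, 5, 7, 11, 19, ∞}.
(a,b)_∞: sgn(4389)=+, sgn(7315)=+, so +1.
(a,b)_3: α=1, u≡2; β=-2, v≡1 (mod 3); (2|3)=-1, (1|3)=+1; sign (−1)^0·-1^-2·+1^1 = +1.
(a,b)_19: α=3, u≡8; β=1, v≡17 (mod 19); (8|19)=-1, (17|19)=+1; sign (−1)^1·-1^1·+1^3 = +1.
(a,b)_11: α=3, u≡9; β=3, v≡9 (mod 11); (9|11)=+1, (9|11)=+1; sign (−1)^1·+1^3·+1^3 = -1.
(a,b)_2: α=6, β=0; u≡5, v≡3 (mod 8); ε(u)ε(v)=0·1, αω(v)=6·1, βω(u)=0·1; sum ≡ 0  ⇒  +1.
(a,b)_7: α=3, u≡2; β=1, v≡1 (mod 7); (2|7)=+1, (1|7)=+1; sign (−1)^1·+1^1·+1^3 = -1.
(a,b)_5: α=8, u≡4; β=3, v≡2 (mod 5); (4|5)=+1, (2|5)=-1; sign (−1)^0·+1^3·-1^8 = +1.
|Ram(4389, 7315)| = 2, even; anisotropic at {7, 11}.

[7, 11]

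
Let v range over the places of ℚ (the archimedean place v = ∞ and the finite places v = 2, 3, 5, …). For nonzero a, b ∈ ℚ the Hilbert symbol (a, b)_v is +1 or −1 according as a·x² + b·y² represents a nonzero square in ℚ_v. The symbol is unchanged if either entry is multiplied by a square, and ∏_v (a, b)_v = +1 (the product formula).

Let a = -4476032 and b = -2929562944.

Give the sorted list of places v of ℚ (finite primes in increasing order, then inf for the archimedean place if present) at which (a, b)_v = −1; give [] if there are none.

[7, inf]

(a, b) ≡ (-2, -1309) mod (ℚ^×)²; places V = {2, 7, 11, 17, ∞}.
(a,b)_11: α=2, u≡1; β=3, v≡10 (mod 11); (1|11)=+1, (10|11)=-1; sign (−1)^0·+1^3·-1^2 = +1.
(a,b)_7: α=0, u≡6; β=1, v≡1 (mod 7); (6|7)=-1, (1|7)=+1; sign (−1)^0·-1^1·+1^0 = -1.
(a,b)_∞: sgn(-2)=−, sgn(-1309)=−, so -1.
(a,b)_2: α=7, β=6; u≡7, v≡3 (mod 8); ε(u)ε(v)=1·1, αω(v)=7·1, βω(u)=6·0; sum ≡ 0  ⇒  +1.
(a,b)_17: α=2, u≡16; β=3, v≡4 (mod 17); (16|17)=+1, (4|17)=+1; sign (−1)^0·+1^3·+1^2 = +1.
|Ram(-2, -1309)| = 2, even; anisotropic at {7, ∞}.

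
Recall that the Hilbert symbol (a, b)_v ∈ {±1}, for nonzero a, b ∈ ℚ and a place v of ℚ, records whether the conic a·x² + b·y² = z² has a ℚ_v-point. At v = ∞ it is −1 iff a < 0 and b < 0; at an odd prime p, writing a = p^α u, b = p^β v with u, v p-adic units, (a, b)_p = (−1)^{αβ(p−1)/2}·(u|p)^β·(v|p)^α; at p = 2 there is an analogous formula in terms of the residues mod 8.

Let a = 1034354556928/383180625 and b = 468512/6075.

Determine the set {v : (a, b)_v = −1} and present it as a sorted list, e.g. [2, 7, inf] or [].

[2, 11]

(a, b) ≡ (22, 6) mod (ℚ^×)²; places V = {2, 3, 5, 7, 11, 29, ∞}.
(a,b)_∞: sgn(22)=+, sgn(6)=+, so +1.
(a,b)_29: α=-2, u≡23; β=0, v≡24 (mod 29); (23|29)=+1, (24|29)=+1; sign (−1)^0·+1^0·+1^-2 = +1.
(a,b)_7: α=2, u≡4; β=0, v≡5 (mod 7); (4|7)=+1, (5|7)=-1; sign (−1)^0·+1^0·-1^2 = +1.
(a,b)_3: α=-6, u≡1; β=-5, v≡2 (mod 3); (1|3)=+1, (2|3)=-1; sign (−1)^0·+1^-5·-1^-6 = +1.
(a,b)_2: α=17, β=5; u≡3, v≡3 (mod 8); ε(u)ε(v)=1·1, αω(v)=17·1, βω(u)=5·1; sum ≡ 1  ⇒  -1.
(a,b)_5: α=-4, u≡2; β=-2, v≡4 (mod 5); (2|5)=-1, (4|5)=+1; sign (−1)^0·-1^-2·+1^-4 = +1.
(a,b)_11: α=5, u≡8; β=4, v≡7 (mod 11); (8|11)=-1, (7|11)=-1; sign (−1)^0·-1^4·-1^5 = -1.
Ram(22, 6) = {2, 11}; no ℚ_2-point on the conic.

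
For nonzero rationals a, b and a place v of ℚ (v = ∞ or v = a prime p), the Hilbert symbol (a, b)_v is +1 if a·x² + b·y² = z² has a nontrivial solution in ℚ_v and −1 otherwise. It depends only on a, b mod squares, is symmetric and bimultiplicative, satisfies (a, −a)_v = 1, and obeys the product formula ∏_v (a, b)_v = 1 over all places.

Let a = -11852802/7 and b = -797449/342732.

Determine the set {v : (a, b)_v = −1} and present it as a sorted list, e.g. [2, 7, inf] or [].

[2, inf]

Mod squares: a ≡ -6734, b ≡ -3. Check v ∈ {∞, 2, 3, 7, 13, 19, 37, 47}.
v=7: a=7^-1·(≡4), b=7^0·(≡1) mod 7; (4|7)=+1, (1|7)=+1; (−1)^{-1·0·3}·(+1)^0·(+1)^-1 = +1.
v=∞: -6734 < 0 and -3 < 0  ⇒  (a,b)_∞ = -1.
v=47: a=47^0·(≡25), b=47^2·(≡43) mod 47; (25|47)=+1, (43|47)=-1; (−1)^{0·2·23}·(+1)^2·(-1)^0 = +1.
v=37: a=37^3·(≡30), b=37^0·(≡12) mod 37; (30|37)=+1, (12|37)=+1; (−1)^{3·0·18}·(+1)^0·(+1)^3 = +1.
v=13: a=13^1·(≡2), b=13^-4·(≡3) mod 13; (2|13)=-1, (3|13)=+1; (−1)^{1·-4·6}·(-1)^-4·(+1)^1 = +1.
v=3: a=3^2·(≡1), b=3^-1·(≡2) mod 3; (1|3)=+1, (2|3)=-1; (−1)^{2·-1·1}·(+1)^-1·(-1)^2 = +1.
v=2: v_2(a)=1, v_2(b)=-2; units ≡ 1, 5 (mod 8); ε·ε+αω+βω = 0·0+1·1+-2·0 ≡ 1  ⇒  (a,b)_2 = -1.
v=19: a=19^0·(≡9), b=19^2·(≡9) mod 19; (9|19)=+1, (9|19)=+1; (−1)^{0·2·9}·(+1)^2·(+1)^0 = +1.
(-6734, -3 / ℚ) ramifies at {2, ∞}: a division algebra.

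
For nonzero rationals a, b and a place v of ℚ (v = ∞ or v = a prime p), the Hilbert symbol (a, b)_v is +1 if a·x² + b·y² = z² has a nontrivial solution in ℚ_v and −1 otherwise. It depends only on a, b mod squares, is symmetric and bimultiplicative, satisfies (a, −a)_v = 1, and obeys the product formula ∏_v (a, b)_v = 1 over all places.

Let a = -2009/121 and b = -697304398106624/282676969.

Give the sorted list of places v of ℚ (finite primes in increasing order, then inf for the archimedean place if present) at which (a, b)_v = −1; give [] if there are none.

Mod squares: a ≡ -41, b ≡ -17081. Check v ∈ {∞, 2, 7, 11, 17, 19, 23, 29, 31, 41, 43}.
v=2: v_2(a)=0, v_2(b)=12; units ≡ 7, 7 (mod 8); ε·ε+αω+βω = 1·1+0·0+12·0 ≡ 1  ⇒  (a,b)_2 = -1.
v=11: a=11^-2·(≡4), b=11^2·(≡10) mod 11; (4|11)=+1, (10|11)=-1; (−1)^{-2·2·5}·(+1)^2·(-1)^-2 = +1.
v=∞: -41 < 0 and -17081 < 0  ⇒  (a,b)_∞ = -1.
v=31: a=31^0·(≡29), b=31^1·(≡25) mod 31; (29|31)=-1, (25|31)=+1; (−1)^{0·1·15}·(-1)^1·(+1)^0 = -1.
v=23: a=23^0·(≡14), b=23^-2·(≡12) mod 23; (14|23)=-1, (12|23)=+1; (−1)^{0·-2·11}·(-1)^-2·(+1)^0 = +1.
v=29: a=29^0·(≡10), b=29^1·(≡25) mod 29; (10|29)=-1, (25|29)=+1; (−1)^{0·1·14}·(-1)^1·(+1)^0 = -1.
v=7: a=7^2·(≡4), b=7^2·(≡5) mod 7; (4|7)=+1, (5|7)=-1; (−1)^{2·2·3}·(+1)^2·(-1)^2 = +1.
v=17: a=17^0·(≡7), b=17^-2·(≡4) mod 17; (7|17)=-1, (4|17)=+1; (−1)^{0·-2·8}·(-1)^-2·(+1)^0 = +1.
v=43: a=43^0·(≡20), b=43^-2·(≡30) mod 43; (20|43)=-1, (30|43)=-1; (−1)^{0·-2·21}·(-1)^-2·(-1)^0 = +1.
v=19: a=19^0·(≡17), b=19^1·(≡13) mod 19; (17|19)=+1, (13|19)=-1; (−1)^{0·1·9}·(+1)^1·(-1)^0 = +1.
v=41: a=41^1·(≡4), b=41^2·(≡9) mod 41; (4|41)=+1, (9|41)=+1; (−1)^{1·2·20}·(+1)^2·(+1)^1 = +1.
|Ram(-41, -17081)| = 4, even; anisotropic at {2, 29, 31, ∞}.

[2, 29, 31, inf]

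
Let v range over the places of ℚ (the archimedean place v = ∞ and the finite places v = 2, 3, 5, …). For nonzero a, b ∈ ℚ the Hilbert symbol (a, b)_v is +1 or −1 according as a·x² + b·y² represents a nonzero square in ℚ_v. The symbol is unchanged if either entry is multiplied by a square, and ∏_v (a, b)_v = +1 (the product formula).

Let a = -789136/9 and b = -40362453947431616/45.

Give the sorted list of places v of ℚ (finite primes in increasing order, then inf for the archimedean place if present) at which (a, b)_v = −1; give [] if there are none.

[43, inf]

Mod squares: a ≡ -49321, b ≡ -26455. Check v ∈ {∞, 2, 3, 5, 7, 11, 13, 31, 37, 43}.
v=37: a=37^1·(≡27), b=37^3·(≡36) mod 37; (27|37)=+1, (36|37)=+1; (−1)^{1·3·18}·(+1)^3·(+1)^1 = +1.
v=11: a=11^0·(≡9), b=11^1·(≡5) mod 11; (9|11)=+1, (5|11)=+1; (−1)^{0·1·5}·(+1)^1·(+1)^0 = +1.
v=2: v_2(a)=4, v_2(b)=6; units ≡ 7, 1 (mod 8); ε·ε+αω+βω = 1·0+4·0+6·0 ≡ 0  ⇒  (a,b)_2 = +1.
v=∞: -49321 < 0 and -26455 < 0  ⇒  (a,b)_∞ = -1.
v=7: a=7^0·(≡1), b=7^2·(≡5) mod 7; (1|7)=+1, (5|7)=-1; (−1)^{0·2·3}·(+1)^2·(-1)^0 = +1.
v=5: a=5^0·(≡1), b=5^-1·(≡1) mod 5; (1|5)=+1, (1|5)=+1; (−1)^{0·-1·2}·(+1)^-1·(+1)^0 = +1.
v=13: a=13^0·(≡9), b=13^1·(≡11) mod 13; (9|13)=+1, (11|13)=-1; (−1)^{0·1·6}·(+1)^1·(-1)^0 = +1.
v=3: a=3^-2·(≡2), b=3^-2·(≡2) mod 3; (2|3)=-1, (2|3)=-1; (−1)^{-2·-2·1}·(-1)^-2·(-1)^-2 = +1.
v=31: a=31^1·(≡27), b=31^2·(≡25) mod 31; (27|31)=-1, (25|31)=+1; (−1)^{1·2·15}·(-1)^2·(+1)^1 = +1.
v=43: a=43^1·(≡1), b=43^2·(≡29) mod 43; (1|43)=+1, (29|43)=-1; (−1)^{1·2·21}·(+1)^2·(-1)^1 = -1.
(-49321, -26455 / ℚ) ramifies at {43, ∞}: a division algebra.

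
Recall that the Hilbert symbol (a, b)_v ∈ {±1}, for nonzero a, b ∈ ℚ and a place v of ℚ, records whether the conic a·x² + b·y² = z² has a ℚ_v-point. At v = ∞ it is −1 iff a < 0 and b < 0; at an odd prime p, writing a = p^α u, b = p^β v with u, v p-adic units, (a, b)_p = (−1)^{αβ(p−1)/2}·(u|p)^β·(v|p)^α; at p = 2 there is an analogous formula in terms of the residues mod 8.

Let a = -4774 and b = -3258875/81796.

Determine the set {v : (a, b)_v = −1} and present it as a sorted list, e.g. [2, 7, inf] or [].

(a, b) ≡ (-4774, -155) mod (ℚ^×)²; places V = {2, 5, 7, 11, 13, 29, 31, ∞}.
(a,b)_∞: sgn(-4774)=−, sgn(-155)=−, so -1.
(a,b)_11: α=1, u≡6; β=-2, v≡8 (mod 11); (6|11)=-1, (8|11)=-1; sign (−1)^0·-1^-2·-1^1 = -1.
(a,b)_29: α=0, u≡11; β=2, v≡17 (mod 29); (11|29)=-1, (17|29)=-1; sign (−1)^0·-1^2·-1^0 = +1.
(a,b)_31: α=1, u≡1; β=1, v≡17 (mod 31); (1|31)=+1, (17|31)=-1; sign (−1)^1·+1^1·-1^1 = +1.
(a,b)_13: α=0, u≡10; β=-2, v≡10 (mod 13); (10|13)=+1, (10|13)=+1; sign (−1)^0·+1^-2·+1^0 = +1.
(a,b)_5: α=0, u≡1; β=3, v≡4 (mod 5); (1|5)=+1, (4|5)=+1; sign (−1)^0·+1^3·+1^0 = +1.
(a,b)_7: α=1, u≡4; β=0, v≡3 (mod 7); (4|7)=+1, (3|7)=-1; sign (−1)^0·+1^0·-1^1 = -1.
(a,b)_2: α=1, β=-2; u≡5, v≡5 (mod 8); ε(u)ε(v)=0·0, αω(v)=1·1, βω(u)=-2·1; sum ≡ 1  ⇒  -1.
Ram(-4774, -155) = {2, 7, 11, ∞}; no ℚ_2-point on the conic.

[2, 7, 11, inf]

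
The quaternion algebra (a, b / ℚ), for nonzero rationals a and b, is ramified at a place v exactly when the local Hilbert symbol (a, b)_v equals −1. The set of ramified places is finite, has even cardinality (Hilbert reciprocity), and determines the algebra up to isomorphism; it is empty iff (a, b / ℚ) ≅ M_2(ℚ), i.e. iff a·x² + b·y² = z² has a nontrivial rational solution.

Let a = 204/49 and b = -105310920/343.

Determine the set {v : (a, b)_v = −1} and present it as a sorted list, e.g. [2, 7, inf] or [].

[2, 3, 11, 17]

(a, b) ≡ (51, -510510) mod (ℚ^×)²; places V = {2, 3, 5, 7, 11, 13, 17, 19, ∞}.
(a,b)_∞: sgn(51)=+, sgn(-510510)=−, so +1.
(a,b)_3: α=1, u≡2; β=1, v≡2 (mod 3); (2|3)=-1, (2|3)=-1; sign (−1)^1·-1^1·-1^1 = -1.
(a,b)_19: α=0, u≡3; β=2, v≡6 (mod 19); (3|19)=-1, (6|19)=+1; sign (−1)^0·-1^2·+1^0 = +1.
(a,b)_2: α=2, β=3; u≡3, v≡1 (mod 8); ε(u)ε(v)=1·0, αω(v)=2·0, βω(u)=3·1; sum ≡ 1  ⇒  -1.
(a,b)_11: α=0, u≡10; β=1, v≡10 (mod 11); (10|11)=-1, (10|11)=-1; sign (−1)^0·-1^1·-1^0 = -1.
(a,b)_17: α=1, u≡11; β=1, v≡2 (mod 17); (11|17)=-1, (2|17)=+1; sign (−1)^0·-1^1·+1^1 = -1.
(a,b)_7: α=-2, u≡1; β=-3, v≡6 (mod 7); (1|7)=+1, (6|7)=-1; sign (−1)^0·+1^-3·-1^-2 = +1.
(a,b)_5: α=0, u≡1; β=1, v≡2 (mod 5); (1|5)=+1, (2|5)=-1; sign (−1)^0·+1^1·-1^0 = +1.
(a,b)_13: α=0, u≡10; β=1, v≡9 (mod 13); (10|13)=+1, (9|13)=+1; sign (−1)^0·+1^1·+1^0 = +1.
|Ram(51, -510510)| = 4, even; anisotropic at {2, 3, 11, 17}.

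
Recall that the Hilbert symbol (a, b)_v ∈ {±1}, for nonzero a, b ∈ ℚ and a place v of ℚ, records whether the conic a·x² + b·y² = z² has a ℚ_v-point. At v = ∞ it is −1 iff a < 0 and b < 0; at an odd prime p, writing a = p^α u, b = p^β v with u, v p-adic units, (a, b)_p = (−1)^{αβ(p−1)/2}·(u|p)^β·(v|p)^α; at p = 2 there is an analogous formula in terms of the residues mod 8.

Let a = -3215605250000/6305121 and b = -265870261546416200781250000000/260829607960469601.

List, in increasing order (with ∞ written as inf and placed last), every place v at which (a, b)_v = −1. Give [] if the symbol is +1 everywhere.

Mod squares: a ≡ -629, b ≡ -34. Check v ∈ {∞, 2, 3, 5, 11, 13, 17, 31, 37}.
v=17: a=17^1·(≡7), b=17^3·(≡1) mod 17; (7|17)=-1, (1|17)=+1; (−1)^{1·3·8}·(-1)^3·(+1)^1 = -1.
v=31: a=31^-2·(≡11), b=31^-4·(≡9) mod 31; (11|31)=-1, (9|31)=+1; (−1)^{-2·-4·15}·(-1)^-4·(+1)^-2 = +1.
v=2: v_2(a)=4, v_2(b)=7; units ≡ 3, 7 (mod 8); ε·ε+αω+βω = 1·1+4·0+7·1 ≡ 0  ⇒  (a,b)_2 = +1.
v=3: a=3^-8·(≡1), b=3^-24·(≡2) mod 3; (1|3)=+1, (2|3)=-1; (−1)^{-8·-24·1}·(+1)^-24·(-1)^-8 = +1.
v=5: a=5^6·(≡4), b=5^14·(≡4) mod 5; (4|5)=+1, (4|5)=+1; (−1)^{6·14·2}·(+1)^14·(+1)^6 = +1.
v=11: a=11^2·(≡1), b=11^6·(≡7) mod 11; (1|11)=+1, (7|11)=-1; (−1)^{2·6·5}·(+1)^6·(-1)^2 = +1.
v=37: a=37^1·(≡5), b=37^2·(≡16) mod 37; (5|37)=-1, (16|37)=+1; (−1)^{1·2·18}·(-1)^2·(+1)^1 = +1.
v=13: a=13^2·(≡2), b=13^4·(≡5) mod 13; (2|13)=-1, (5|13)=-1; (−1)^{2·4·6}·(-1)^4·(-1)^2 = +1.
v=∞: -629 < 0 and -34 < 0  ⇒  (a,b)_∞ = -1.
Ram(-629, -34) = {17, ∞}; no ℚ_17-point on the conic.

[17, inf]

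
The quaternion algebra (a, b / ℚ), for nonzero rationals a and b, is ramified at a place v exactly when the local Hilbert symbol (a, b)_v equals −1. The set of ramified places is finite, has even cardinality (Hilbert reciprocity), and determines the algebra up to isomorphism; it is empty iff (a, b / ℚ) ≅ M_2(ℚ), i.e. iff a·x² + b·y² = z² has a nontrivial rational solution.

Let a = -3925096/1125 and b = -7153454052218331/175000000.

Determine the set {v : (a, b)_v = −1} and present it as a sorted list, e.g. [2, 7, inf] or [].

(a, b) ≡ (-100130, -2208437) mod (ℚ^×)²; places V = {2, 3, 5, 7, 11, 13, 17, 19, 23, 29, 31, 43, ∞}.
(a,b)_31: α=1, u≡9; β=0, v≡29 (mod 31); (9|31)=+1, (29|31)=-1; sign (−1)^0·+1^0·-1^1 = -1.
(a,b)_13: α=0, u≡1; β=4, v≡10 (mod 13); (1|13)=+1, (10|13)=+1; sign (−1)^0·+1^4·+1^0 = +1.
(a,b)_11: α=0, u≡4; β=3, v≡1 (mod 11); (4|11)=+1, (1|11)=+1; sign (−1)^0·+1^3·+1^0 = +1.
(a,b)_19: α=1, u≡15; β=0, v≡17 (mod 19); (15|19)=-1, (17|19)=+1; sign (−1)^0·-1^0·+1^1 = +1.
(a,b)_∞: sgn(-100130)=−, sgn(-2208437)=−, so -1.
(a,b)_7: α=2, u≡5; β=-1, v≡6 (mod 7); (5|7)=-1, (6|7)=-1; sign (−1)^0·-1^-1·-1^2 = -1.
(a,b)_29: α=0, u≡20; β=1, v≡7 (mod 29); (20|29)=+1, (7|29)=+1; sign (−1)^0·+1^1·+1^0 = +1.
(a,b)_23: α=0, u≡4; β=1, v≡16 (mod 23); (4|23)=+1, (16|23)=+1; sign (−1)^0·+1^1·+1^0 = +1.
(a,b)_17: α=1, u≡2; β=0, v≡4 (mod 17); (2|17)=+1, (4|17)=+1; sign (−1)^0·+1^0·+1^1 = +1.
(a,b)_2: α=3, β=-6; u≡7, v≡3 (mod 8); ε(u)ε(v)=1·1, αω(v)=3·1, βω(u)=-6·0; sum ≡ 0  ⇒  +1.
(a,b)_3: α=-2, u≡1; β=8, v≡1 (mod 3); (1|3)=+1, (1|3)=+1; sign (−1)^0·+1^8·+1^-2 = +1.
(a,b)_43: α=0, u≡35; β=1, v≡39 (mod 43); (35|43)=+1, (39|43)=-1; sign (−1)^0·+1^1·-1^0 = +1.
(a,b)_5: α=-3, u≡1; β=-8, v≡3 (mod 5); (1|5)=+1, (3|5)=-1; sign (−1)^0·+1^-8·-1^-3 = -1.
Ram(-100130, -2208437) = {5, 7, 31, ∞}; no ℚ_5-point on the conic.

[5, 7, 31, inf]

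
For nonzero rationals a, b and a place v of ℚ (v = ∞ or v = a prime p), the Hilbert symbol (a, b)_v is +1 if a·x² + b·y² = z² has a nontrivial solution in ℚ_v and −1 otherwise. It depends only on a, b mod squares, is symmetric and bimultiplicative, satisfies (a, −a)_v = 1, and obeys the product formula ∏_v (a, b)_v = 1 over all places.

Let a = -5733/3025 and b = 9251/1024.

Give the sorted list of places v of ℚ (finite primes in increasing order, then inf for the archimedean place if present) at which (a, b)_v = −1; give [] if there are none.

[2, 13]

(a, b) ≡ (-13, 11) mod (ℚ^×)²; places V = {2, 3, 5, 7, 11, 13, 29, ∞}.
(a,b)_29: α=0, u≡1; β=2, v≡27 (mod 29); (1|29)=+1, (27|29)=-1; sign (−1)^0·+1^2·-1^0 = +1.
(a,b)_13: α=1, u≡3; β=0, v≡6 (mod 13); (3|13)=+1, (6|13)=-1; sign (−1)^0·+1^0·-1^1 = -1.
(a,b)_7: α=2, u≡2; β=0, v≡2 (mod 7); (2|7)=+1, (2|7)=+1; sign (−1)^0·+1^0·+1^2 = +1.
(a,b)_5: α=-2, u≡2; β=0, v≡4 (mod 5); (2|5)=-1, (4|5)=+1; sign (−1)^0·-1^0·+1^-2 = +1.
(a,b)_3: α=2, u≡2; β=0, v≡2 (mod 3); (2|3)=-1, (2|3)=-1; sign (−1)^0·-1^0·-1^2 = +1.
(a,b)_∞: sgn(-13)=−, sgn(11)=+, so +1.
(a,b)_11: α=-2, u≡3; β=1, v≡5 (mod 11); (3|11)=+1, (5|11)=+1; sign (−1)^0·+1^1·+1^-2 = +1.
(a,b)_2: α=0, β=-10; u≡3, v≡3 (mod 8); ε(u)ε(v)=1·1, αω(v)=0·1, βω(u)=-10·1; sum ≡ 1  ⇒  -1.
(-13, 11 / ℚ) ramifies at {2, 13}: a division algebra.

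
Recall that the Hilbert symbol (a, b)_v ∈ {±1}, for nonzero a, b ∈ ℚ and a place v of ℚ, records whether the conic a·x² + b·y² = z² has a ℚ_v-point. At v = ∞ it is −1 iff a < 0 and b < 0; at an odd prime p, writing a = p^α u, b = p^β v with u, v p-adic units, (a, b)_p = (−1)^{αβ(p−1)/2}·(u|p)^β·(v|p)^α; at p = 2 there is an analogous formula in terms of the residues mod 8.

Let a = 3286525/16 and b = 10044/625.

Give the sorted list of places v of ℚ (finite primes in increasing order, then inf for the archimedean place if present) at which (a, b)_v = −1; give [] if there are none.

Mod squares: a ≡ 131461, b ≡ 31. Check v ∈ {∞, 2, 3, 5, 11, 17, 19, 31, 37}.
v=2: v_2(a)=-4, v_2(b)=2; units ≡ 5, 7 (mod 8); ε·ε+αω+βω = 0·1+-4·0+2·1 ≡ 0  ⇒  (a,b)_2 = +1.
v=3: a=3^0·(≡1), b=3^4·(≡1) mod 3; (1|3)=+1, (1|3)=+1; (−1)^{0·4·1}·(+1)^4·(+1)^0 = +1.
v=17: a=17^1·(≡16), b=17^0·(≡5) mod 17; (16|17)=+1, (5|17)=-1; (−1)^{1·0·8}·(+1)^0·(-1)^1 = -1.
v=11: a=11^1·(≡3), b=11^0·(≡5) mod 11; (3|11)=+1, (5|11)=+1; (−1)^{1·0·5}·(+1)^0·(+1)^1 = +1.
v=∞: 131461 > 0 and 31 > 0  ⇒  (a,b)_∞ = +1.
v=19: a=19^1·(≡13), b=19^0·(≡13) mod 19; (13|19)=-1, (13|19)=-1; (−1)^{1·0·9}·(-1)^0·(-1)^1 = -1.
v=5: a=5^2·(≡1), b=5^-4·(≡4) mod 5; (1|5)=+1, (4|5)=+1; (−1)^{2·-4·2}·(+1)^-4·(+1)^2 = +1.
v=37: a=37^1·(≡27), b=37^0·(≡5) mod 37; (27|37)=+1, (5|37)=-1; (−1)^{1·0·18}·(+1)^0·(-1)^1 = -1.
v=31: a=31^0·(≡27), b=31^1·(≡9) mod 31; (27|31)=-1, (9|31)=+1; (−1)^{0·1·15}·(-1)^1·(+1)^0 = -1.
|Ram(131461, 31)| = 4, even; anisotropic at {17, 19, 31, 37}.

[17, 19, 31, 37]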